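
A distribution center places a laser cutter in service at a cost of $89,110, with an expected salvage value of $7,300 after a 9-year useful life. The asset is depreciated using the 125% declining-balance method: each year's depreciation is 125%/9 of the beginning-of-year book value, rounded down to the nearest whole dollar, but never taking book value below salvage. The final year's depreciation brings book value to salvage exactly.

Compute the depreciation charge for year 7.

Depreciable base = $89,110 − $7,300 = $81,810.
Year 1: ⌊$89,110 × 125%/9⌋ = $12,376. Book value $76,734.
Year 2: ⌊$76,734 × 125%/9⌋ = $10,657. Book value $66,077.
Year 3: ⌊$66,077 × 125%/9⌋ = $9,177. Book value $56,900.
Year 4: ⌊$56,900 × 125%/9⌋ = $7,902. Book value $48,998.
Year 5: ⌊$48,998 × 125%/9⌋ = $6,805. Book value $42,193.
Year 6: ⌊$42,193 × 125%/9⌋ = $5,860. Book value $36,333.
Year 7: ⌊$36,333 × 125%/9⌋ = $5,046. Book value $31,287.

$5,046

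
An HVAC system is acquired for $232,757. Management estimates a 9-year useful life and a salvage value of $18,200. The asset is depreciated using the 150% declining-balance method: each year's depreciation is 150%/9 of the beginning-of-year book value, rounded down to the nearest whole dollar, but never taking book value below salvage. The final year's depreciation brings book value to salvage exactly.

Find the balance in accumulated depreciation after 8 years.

Depreciable base = $232,757 − $18,200 = $214,557.
Year 1: ⌊$232,757 × 150%/9⌋ = $38,792. Book value $193,965.
Year 2: ⌊$193,965 × 150%/9⌋ = $32,327. Book value $161,638.
Year 3: ⌊$161,638 × 150%/9⌋ = $26,939. Book value $134,699.
Year 4: ⌊$134,699 × 150%/9⌋ = $22,449. Book value $112,250.
Year 5: ⌊$112,250 × 150%/9⌋ = $18,708. Book value $93,542.
Year 6: ⌊$93,542 × 150%/9⌋ = $15,590. Book value $77,952.
Year 7: ⌊$77,952 × 150%/9⌋ = $12,992. Book value $64,960.
Year 8: ⌊$64,960 × 150%/9⌋ = $10,826. Book value $54,134.
Accumulated through year 8 = $232,757 − $54,134 = $178,623.

$178,623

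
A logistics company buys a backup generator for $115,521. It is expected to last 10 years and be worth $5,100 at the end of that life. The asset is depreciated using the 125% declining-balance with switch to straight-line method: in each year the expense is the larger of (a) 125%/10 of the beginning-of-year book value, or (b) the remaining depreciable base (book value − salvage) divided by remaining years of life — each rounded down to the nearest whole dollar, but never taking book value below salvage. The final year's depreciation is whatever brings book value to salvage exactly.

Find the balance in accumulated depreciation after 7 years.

$79,438

Depreciable base = $115,521 − $5,100 = $110,421.
Year 1: DB = ⌊$115,521 × 125%/10⌋ = $14,440; SL = ⌊$110,421/10⌋ = $11,042 → take DB $14,440. Book value $101,081.
Year 2: DB = ⌊$101,081 × 125%/10⌋ = $12,635; SL = ⌊$95,981/9⌋ = $10,664 → take DB $12,635. Book value $88,446.
Year 3: DB = ⌊$88,446 × 125%/10⌋ = $11,055; SL = ⌊$83,346/8⌋ = $10,418 → take DB $11,055. Book value $77,391.
Year 4: DB = ⌊$77,391 × 125%/10⌋ = $9,673; SL = ⌊$72,291/7⌋ = $10,327 → take SL $10,327. Book value $67,064.
Year 5: DB = ⌊$67,064 × 125%/10⌋ = $8,383; SL = ⌊$61,964/6⌋ = $10,327 → take SL $10,327. Book value $56,737.
Year 6: DB = ⌊$56,737 × 125%/10⌋ = $7,092; SL = ⌊$51,637/5⌋ = $10,327 → take SL $10,327. Book value $46,410.
Year 7: DB = ⌊$46,410 × 125%/10⌋ = $5,801; SL = ⌊$41,310/4⌋ = $10,327 → take SL $10,327. Book value $36,083.
Accumulated through year 7 = $115,521 − $36,083 = $79,438.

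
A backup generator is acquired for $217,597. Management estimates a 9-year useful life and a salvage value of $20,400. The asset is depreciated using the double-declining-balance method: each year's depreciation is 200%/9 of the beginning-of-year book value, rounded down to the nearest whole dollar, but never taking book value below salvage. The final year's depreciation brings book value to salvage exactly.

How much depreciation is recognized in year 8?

Depreciable base = $217,597 − $20,400 = $197,197.
Year 1: ⌊$217,597 × 200%/9⌋ = $48,354. Book value $169,243.
Year 2: ⌊$169,243 × 200%/9⌋ = $37,609. Book value $131,634.
Year 3: ⌊$131,634 × 200%/9⌋ = $29,252. Book value $102,382.
Year 4: ⌊$102,382 × 200%/9⌋ = $22,751. Book value $79,631.
Year 5: ⌊$79,631 × 200%/9⌋ = $17,695. Book value $61,936.
Year 6: ⌊$61,936 × 200%/9⌋ = $13,763. Book value $48,173.
Year 7: ⌊$48,173 × 200%/9⌋ = $10,705. Book value $37,468.
Year 8: ⌊$37,468 × 200%/9⌋ = $8,326. Book value $29,142.

$8,326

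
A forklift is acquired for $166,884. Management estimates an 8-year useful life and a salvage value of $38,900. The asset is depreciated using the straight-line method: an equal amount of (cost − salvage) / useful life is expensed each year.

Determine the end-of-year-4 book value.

Depreciable base = $166,884 − $38,900 = $127,984.
Annual expense = $127,984 / 8 = $15,998.
End of year 1: book value $150,886.
End of year 2: book value $134,888.
End of year 3: book value $118,890.
End of year 4: book value $102,892.

$102,892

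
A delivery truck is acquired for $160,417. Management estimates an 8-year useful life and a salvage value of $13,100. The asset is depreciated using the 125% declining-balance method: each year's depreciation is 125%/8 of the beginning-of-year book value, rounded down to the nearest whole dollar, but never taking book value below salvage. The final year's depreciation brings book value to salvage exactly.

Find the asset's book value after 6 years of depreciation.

Depreciable base = $160,417 − $13,100 = $147,317.
Year 1: ⌊$160,417 × 125%/8⌋ = $25,065. Book value $135,352.
Year 2: ⌊$135,352 × 125%/8⌋ = $21,148. Book value $114,204.
Year 3: ⌊$114,204 × 125%/8⌋ = $17,844. Book value $96,360.
Year 4: ⌊$96,360 × 125%/8⌋ = $15,056. Book value $81,304.
Year 5: ⌊$81,304 × 125%/8⌋ = $12,703. Book value $68,601.
Year 6: ⌊$68,601 × 125%/8⌋ = $10,718. Book value $57,883.

$57,883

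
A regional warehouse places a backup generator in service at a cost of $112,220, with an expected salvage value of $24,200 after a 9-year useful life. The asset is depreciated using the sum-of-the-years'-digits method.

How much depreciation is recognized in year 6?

Depreciable base = $112,220 − $24,200 = $88,020.
Sum of the years' digits = 9+8+7+6+5+4+3+2+1 = 45.
Year 1: $88,020 × 9/45 = $17,604. Book value $94,616.
Year 2: $88,020 × 8/45 = $15,648. Book value $78,968.
Year 3: $88,020 × 7/45 = $13,692. Book value $65,276.
Year 4: $88,020 × 6/45 = $11,736. Book value $53,540.
Year 5: $88,020 × 5/45 = $9,780. Book value $43,760.
Year 6: $88,020 × 4/45 = $7,824. Book value $35,936.

$7,824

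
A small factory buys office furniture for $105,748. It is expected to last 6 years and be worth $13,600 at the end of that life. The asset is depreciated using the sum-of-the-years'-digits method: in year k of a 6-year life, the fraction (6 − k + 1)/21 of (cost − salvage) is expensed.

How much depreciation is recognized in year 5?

$8,776

Depreciable base = $105,748 − $13,600 = $92,148.
Sum of the years' digits = 6+5+4+3+2+1 = 21.
Year 1: $92,148 × 6/21 = $26,328. Book value $79,420.
Year 2: $92,148 × 5/21 = $21,940. Book value $57,480.
Year 3: $92,148 × 4/21 = $17,552. Book value $39,928.
Year 4: $92,148 × 3/21 = $13,164. Book value $26,764.
Year 5: $92,148 × 2/21 = $8,776. Book value $17,988.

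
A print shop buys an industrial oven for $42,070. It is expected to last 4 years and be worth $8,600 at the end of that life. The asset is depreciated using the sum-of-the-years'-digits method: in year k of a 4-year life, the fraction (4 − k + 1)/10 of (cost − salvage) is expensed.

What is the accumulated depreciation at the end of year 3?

Depreciable base = $42,070 − $8,600 = $33,470.
Sum of the years' digits = 4+3+2+1 = 10.
Year 1: $33,470 × 4/10 = $13,388. Book value $28,682.
Year 2: $33,470 × 3/10 = $10,041. Book value $18,641.
Year 3: $33,470 × 2/10 = $6,694. Book value $11,947.
Accumulated through year 3 = $42,070 − $11,947 = $30,123.

$30,123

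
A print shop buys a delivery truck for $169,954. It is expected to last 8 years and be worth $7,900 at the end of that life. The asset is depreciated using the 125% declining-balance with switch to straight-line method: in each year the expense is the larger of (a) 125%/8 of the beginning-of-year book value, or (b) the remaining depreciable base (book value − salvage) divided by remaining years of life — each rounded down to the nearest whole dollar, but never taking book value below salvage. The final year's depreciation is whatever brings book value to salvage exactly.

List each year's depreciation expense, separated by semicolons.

Depreciable base = $169,954 − $7,900 = $162,054.
Year 1: DB = ⌊$169,954 × 125%/8⌋ = $26,555; SL = ⌊$162,054/8⌋ = $20,256 → take DB $26,555. Book value $143,399.
Year 2: DB = ⌊$143,399 × 125%/8⌋ = $22,406; SL = ⌊$135,499/7⌋ = $19,357 → take DB $22,406. Book value $120,993.
Year 3: DB = ⌊$120,993 × 125%/8⌋ = $18,905; SL = ⌊$113,093/6⌋ = $18,848 → take DB $18,905. Book value $102,088.
Year 4: DB = ⌊$102,088 × 125%/8⌋ = $15,951; SL = ⌊$94,188/5⌋ = $18,837 → take SL $18,837. Book value $83,251.
Year 5: DB = ⌊$83,251 × 125%/8⌋ = $13,007; SL = ⌊$75,351/4⌋ = $18,837 → take SL $18,837. Book value $64,414.
Year 6: DB = ⌊$64,414 × 125%/8⌋ = $10,064; SL = ⌊$56,514/3⌋ = $18,838 → take SL $18,838. Book value $45,576.
Year 7: DB = ⌊$45,576 × 125%/8⌋ = $7,121; SL = ⌊$37,676/2⌋ = $18,838 → take SL $18,838. Book value $26,738.
Year 8 (final): $26,738 − $7,900 = $18,838. Book value $7,900.

$26,555; $22,406; $18,905; $18,837; $18,837; $18,838; $18,838; $18,838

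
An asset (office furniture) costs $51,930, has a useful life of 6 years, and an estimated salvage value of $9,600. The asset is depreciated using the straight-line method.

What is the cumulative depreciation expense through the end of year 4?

Depreciable base = $51,930 − $9,600 = $42,330.
Annual expense = $42,330 / 6 = $7,055.
End of year 1: book value $44,875.
End of year 2: book value $37,820.
End of year 3: book value $30,765.
End of year 4: book value $23,710.
Accumulated through year 4 = $51,930 − $23,710 = $28,220.

$28,220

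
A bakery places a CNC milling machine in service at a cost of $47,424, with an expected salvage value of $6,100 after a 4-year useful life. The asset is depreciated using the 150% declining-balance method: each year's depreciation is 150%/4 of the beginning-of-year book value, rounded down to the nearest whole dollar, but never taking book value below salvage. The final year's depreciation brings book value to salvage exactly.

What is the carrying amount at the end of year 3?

$11,579

Depreciable base = $47,424 − $6,100 = $41,324.
Year 1: ⌊$47,424 × 150%/4⌋ = $17,784. Book value $29,640.
Year 2: ⌊$29,640 × 150%/4⌋ = $11,115. Book value $18,525.
Year 3: ⌊$18,525 × 150%/4⌋ = $6,946. Book value $11,579.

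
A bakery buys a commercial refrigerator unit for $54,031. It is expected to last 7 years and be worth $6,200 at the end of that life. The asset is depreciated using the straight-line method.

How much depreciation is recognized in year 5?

$6,833

Depreciable base = $54,031 − $6,200 = $47,831.
Annual expense = $47,831 / 7 = $6,833.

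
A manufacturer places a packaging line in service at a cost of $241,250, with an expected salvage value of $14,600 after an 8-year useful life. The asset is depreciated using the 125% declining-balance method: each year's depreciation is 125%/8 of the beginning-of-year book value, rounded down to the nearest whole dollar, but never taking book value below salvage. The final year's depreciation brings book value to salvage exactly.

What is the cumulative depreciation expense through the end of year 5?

$138,082

Depreciable base = $241,250 − $14,600 = $226,650.
Year 1: ⌊$241,250 × 125%/8⌋ = $37,695. Book value $203,555.
Year 2: ⌊$203,555 × 125%/8⌋ = $31,805. Book value $171,750.
Year 3: ⌊$171,750 × 125%/8⌋ = $26,835. Book value $144,915.
Year 4: ⌊$144,915 × 125%/8⌋ = $22,642. Book value $122,273.
Year 5: ⌊$122,273 × 125%/8⌋ = $19,105. Book value $103,168.
Accumulated through year 5 = $241,250 − $103,168 = $138,082.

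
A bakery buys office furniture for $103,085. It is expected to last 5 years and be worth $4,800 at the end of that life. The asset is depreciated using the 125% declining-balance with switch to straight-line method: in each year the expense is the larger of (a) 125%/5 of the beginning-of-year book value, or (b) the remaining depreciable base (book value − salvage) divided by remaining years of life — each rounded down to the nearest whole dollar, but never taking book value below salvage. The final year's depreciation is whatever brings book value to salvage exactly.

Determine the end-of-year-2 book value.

$57,986

Depreciable base = $103,085 − $4,800 = $98,285.
Year 1: DB = ⌊$103,085 × 125%/5⌋ = $25,771; SL = ⌊$98,285/5⌋ = $19,657 → take DB $25,771. Book value $77,314.
Year 2: DB = ⌊$77,314 × 125%/5⌋ = $19,328; SL = ⌊$72,514/4⌋ = $18,128 → take DB $19,328. Book value $57,986.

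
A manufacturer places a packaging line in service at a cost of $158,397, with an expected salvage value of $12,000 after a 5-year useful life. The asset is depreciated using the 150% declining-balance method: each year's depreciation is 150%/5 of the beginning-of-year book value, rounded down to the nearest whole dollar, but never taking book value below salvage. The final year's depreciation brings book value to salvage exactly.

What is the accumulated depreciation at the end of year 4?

$120,365

Depreciable base = $158,397 − $12,000 = $146,397.
Year 1: ⌊$158,397 × 150%/5⌋ = $47,519. Book value $110,878.
Year 2: ⌊$110,878 × 150%/5⌋ = $33,263. Book value $77,615.
Year 3: ⌊$77,615 × 150%/5⌋ = $23,284. Book value $54,331.
Year 4: ⌊$54,331 × 150%/5⌋ = $16,299. Book value $38,032.
Accumulated through year 4 = $158,397 − $38,032 = $120,365.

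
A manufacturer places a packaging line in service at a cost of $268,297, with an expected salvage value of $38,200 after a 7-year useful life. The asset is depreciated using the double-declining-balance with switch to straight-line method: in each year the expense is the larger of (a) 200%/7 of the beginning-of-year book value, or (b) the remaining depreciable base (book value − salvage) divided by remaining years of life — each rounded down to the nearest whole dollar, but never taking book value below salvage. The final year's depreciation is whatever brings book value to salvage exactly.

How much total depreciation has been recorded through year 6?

$230,097

Depreciable base = $268,297 − $38,200 = $230,097.
Year 1: DB = ⌊$268,297 × 200%/7⌋ = $76,656; SL = ⌊$230,097/7⌋ = $32,871 → take DB $76,656. Book value $191,641.
Year 2: DB = ⌊$191,641 × 200%/7⌋ = $54,754; SL = ⌊$153,441/6⌋ = $25,573 → take DB $54,754. Book value $136,887.
Year 3: DB = ⌊$136,887 × 200%/7⌋ = $39,110; SL = ⌊$98,687/5⌋ = $19,737 → take DB $39,110. Book value $97,777.
Year 4: DB = ⌊$97,777 × 200%/7⌋ = $27,936; SL = ⌊$59,577/4⌋ = $14,894 → take DB $27,936. Book value $69,841.
Year 5: DB = ⌊$69,841 × 200%/7⌋ = $19,954; SL = ⌊$31,641/3⌋ = $10,547 → take DB $19,954. Book value $49,887.
Year 6: DB = ⌊$49,887 × 200%/7⌋ = $14,253; SL = ⌊$11,687/2⌋ = $5,843 → take DB $14,253, capped at $11,687. Book value $38,200.
Accumulated through year 6 = $268,297 − $38,200 = $230,097.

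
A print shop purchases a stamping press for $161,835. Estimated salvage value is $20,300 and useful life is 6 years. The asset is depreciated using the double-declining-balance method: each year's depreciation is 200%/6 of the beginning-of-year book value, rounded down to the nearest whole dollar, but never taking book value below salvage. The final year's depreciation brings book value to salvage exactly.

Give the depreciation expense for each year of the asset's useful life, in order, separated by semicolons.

$53,945; $35,963; $23,975; $15,984; $10,656; $1,012

Depreciable base = $161,835 − $20,300 = $141,535.
Year 1: ⌊$161,835 × 200%/6⌋ = $53,945. Book value $107,890.
Year 2: ⌊$107,890 × 200%/6⌋ = $35,963. Book value $71,927.
Year 3: ⌊$71,927 × 200%/6⌋ = $23,975. Book value $47,952.
Year 4: ⌊$47,952 × 200%/6⌋ = $15,984. Book value $31,968.
Year 5: ⌊$31,968 × 200%/6⌋ = $10,656. Book value $21,312.
Year 6 (final): $21,312 − $20,300 = $1,012. Book value $20,300.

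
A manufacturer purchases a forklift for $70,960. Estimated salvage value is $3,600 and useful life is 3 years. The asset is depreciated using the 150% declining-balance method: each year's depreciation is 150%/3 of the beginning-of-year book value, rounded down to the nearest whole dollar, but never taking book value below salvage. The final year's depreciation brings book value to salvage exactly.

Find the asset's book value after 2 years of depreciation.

$17,740

Depreciable base = $70,960 − $3,600 = $67,360.
Year 1: ⌊$70,960 × 150%/3⌋ = $35,480. Book value $35,480.
Year 2: ⌊$35,480 × 150%/3⌋ = $17,740. Book value $17,740.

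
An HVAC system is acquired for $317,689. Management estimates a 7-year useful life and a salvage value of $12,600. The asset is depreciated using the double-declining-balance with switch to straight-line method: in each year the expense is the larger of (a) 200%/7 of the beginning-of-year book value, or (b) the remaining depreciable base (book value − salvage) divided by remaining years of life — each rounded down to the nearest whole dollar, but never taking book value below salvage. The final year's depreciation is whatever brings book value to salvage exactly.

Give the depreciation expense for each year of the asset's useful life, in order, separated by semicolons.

$90,768; $64,834; $46,310; $33,079; $23,628; $23,235; $23,235

Depreciable base = $317,689 − $12,600 = $305,089.
Year 1: DB = ⌊$317,689 × 200%/7⌋ = $90,768; SL = ⌊$305,089/7⌋ = $43,584 → take DB $90,768. Book value $226,921.
Year 2: DB = ⌊$226,921 × 200%/7⌋ = $64,834; SL = ⌊$214,321/6⌋ = $35,720 → take DB $64,834. Book value $162,087.
Year 3: DB = ⌊$162,087 × 200%/7⌋ = $46,310; SL = ⌊$149,487/5⌋ = $29,897 → take DB $46,310. Book value $115,777.
Year 4: DB = ⌊$115,777 × 200%/7⌋ = $33,079; SL = ⌊$103,177/4⌋ = $25,794 → take DB $33,079. Book value $82,698.
Year 5: DB = ⌊$82,698 × 200%/7⌋ = $23,628; SL = ⌊$70,098/3⌋ = $23,366 → take DB $23,628. Book value $59,070.
Year 6: DB = ⌊$59,070 × 200%/7⌋ = $16,877; SL = ⌊$46,470/2⌋ = $23,235 → take SL $23,235. Book value $35,835.
Year 7 (final): $35,835 − $12,600 = $23,235. Book value $12,600.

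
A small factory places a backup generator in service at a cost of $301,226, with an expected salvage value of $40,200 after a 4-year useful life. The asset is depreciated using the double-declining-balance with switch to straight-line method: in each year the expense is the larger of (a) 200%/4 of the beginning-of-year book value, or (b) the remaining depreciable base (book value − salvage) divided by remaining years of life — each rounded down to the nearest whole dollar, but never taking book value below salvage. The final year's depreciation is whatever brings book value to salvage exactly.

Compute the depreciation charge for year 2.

$75,306

Depreciable base = $301,226 − $40,200 = $261,026.
Year 1: DB = ⌊$301,226 × 200%/4⌋ = $150,613; SL = ⌊$261,026/4⌋ = $65,256 → take DB $150,613. Book value $150,613.
Year 2: DB = ⌊$150,613 × 200%/4⌋ = $75,306; SL = ⌊$110,413/3⌋ = $36,804 → take DB $75,306. Book value $75,307.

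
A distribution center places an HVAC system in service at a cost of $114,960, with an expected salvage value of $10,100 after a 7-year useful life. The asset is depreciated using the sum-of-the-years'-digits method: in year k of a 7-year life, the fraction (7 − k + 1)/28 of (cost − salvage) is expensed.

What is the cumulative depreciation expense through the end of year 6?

Depreciable base = $114,960 − $10,100 = $104,860.
Sum of the years' digits = 7+6+5+4+3+2+1 = 28.
Year 1: $104,860 × 7/28 = $26,215. Book value $88,745.
Year 2: $104,860 × 6/28 = $22,470. Book value $66,275.
Year 3: $104,860 × 5/28 = $18,725. Book value $47,550.
Year 4: $104,860 × 4/28 = $14,980. Book value $32,570.
Year 5: $104,860 × 3/28 = $11,235. Book value $21,335.
Year 6: $104,860 × 2/28 = $7,490. Book value $13,845.
Accumulated through year 6 = $114,960 − $13,845 = $101,115.

$101,115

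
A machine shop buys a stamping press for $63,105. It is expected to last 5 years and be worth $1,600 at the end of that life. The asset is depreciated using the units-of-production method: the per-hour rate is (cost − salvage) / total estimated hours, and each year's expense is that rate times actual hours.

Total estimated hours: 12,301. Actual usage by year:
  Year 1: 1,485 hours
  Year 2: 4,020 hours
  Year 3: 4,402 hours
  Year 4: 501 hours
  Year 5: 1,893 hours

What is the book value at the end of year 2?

Depreciable base = $63,105 − $1,600 = $61,505.
Rate = $61,505 / 12,301 hours = $5 per hour.
Year 1: 1,485 × $5 = $7,425. Book value $55,680.
Year 2: 4,020 × $5 = $20,100. Book value $35,580.

$35,580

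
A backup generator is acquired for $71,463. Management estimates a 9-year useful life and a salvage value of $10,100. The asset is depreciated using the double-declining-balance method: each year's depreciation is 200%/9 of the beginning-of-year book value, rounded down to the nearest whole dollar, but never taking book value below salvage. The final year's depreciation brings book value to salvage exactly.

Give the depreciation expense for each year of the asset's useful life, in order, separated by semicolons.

Depreciable base = $71,463 − $10,100 = $61,363.
Year 1: ⌊$71,463 × 200%/9⌋ = $15,880. Book value $55,583.
Year 2: ⌊$55,583 × 200%/9⌋ = $12,351. Book value $43,232.
Year 3: ⌊$43,232 × 200%/9⌋ = $9,607. Book value $33,625.
Year 4: ⌊$33,625 × 200%/9⌋ = $7,472. Book value $26,153.
Year 5: ⌊$26,153 × 200%/9⌋ = $5,811. Book value $20,342.
Year 6: ⌊$20,342 × 200%/9⌋ = $4,520. Book value $15,822.
Year 7: ⌊$15,822 × 200%/9⌋ = $3,516. Book value $12,306.
Year 8: ⌊$12,306 × 200%/9⌋ = $2,734, capped at $2,206. Book value $10,100.
Year 9 (final): $10,100 − $10,100 = $0. Book value $10,100.

$15,880; $12,351; $9,607; $7,472; $5,811; $4,520; $3,516; $2,206; $0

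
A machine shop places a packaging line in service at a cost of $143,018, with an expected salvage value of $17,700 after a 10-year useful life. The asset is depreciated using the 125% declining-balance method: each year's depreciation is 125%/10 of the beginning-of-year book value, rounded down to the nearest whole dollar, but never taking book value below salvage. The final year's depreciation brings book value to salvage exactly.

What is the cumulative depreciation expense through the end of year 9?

$100,016

Depreciable base = $143,018 − $17,700 = $125,318.
Year 1: ⌊$143,018 × 125%/10⌋ = $17,877. Book value $125,141.
Year 2: ⌊$125,141 × 125%/10⌋ = $15,642. Book value $109,499.
Year 3: ⌊$109,499 × 125%/10⌋ = $13,687. Book value $95,812.
Year 4: ⌊$95,812 × 125%/10⌋ = $11,976. Book value $83,836.
Year 5: ⌊$83,836 × 125%/10⌋ = $10,479. Book value $73,357.
Year 6: ⌊$73,357 × 125%/10⌋ = $9,169. Book value $64,188.
Year 7: ⌊$64,188 × 125%/10⌋ = $8,023. Book value $56,165.
Year 8: ⌊$56,165 × 125%/10⌋ = $7,020. Book value $49,145.
Year 9: ⌊$49,145 × 125%/10⌋ = $6,143. Book value $43,002.
Accumulated through year 9 = $143,018 − $43,002 = $100,016.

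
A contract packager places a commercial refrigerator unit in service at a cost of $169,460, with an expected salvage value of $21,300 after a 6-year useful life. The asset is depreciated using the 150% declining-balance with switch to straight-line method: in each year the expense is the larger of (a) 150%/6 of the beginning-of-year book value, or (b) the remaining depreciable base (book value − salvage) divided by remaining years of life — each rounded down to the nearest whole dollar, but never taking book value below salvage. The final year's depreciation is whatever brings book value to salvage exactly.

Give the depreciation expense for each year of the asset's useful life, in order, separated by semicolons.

Depreciable base = $169,460 − $21,300 = $148,160.
Year 1: DB = ⌊$169,460 × 150%/6⌋ = $42,365; SL = ⌊$148,160/6⌋ = $24,693 → take DB $42,365. Book value $127,095.
Year 2: DB = ⌊$127,095 × 150%/6⌋ = $31,773; SL = ⌊$105,795/5⌋ = $21,159 → take DB $31,773. Book value $95,322.
Year 3: DB = ⌊$95,322 × 150%/6⌋ = $23,830; SL = ⌊$74,022/4⌋ = $18,505 → take DB $23,830. Book value $71,492.
Year 4: DB = ⌊$71,492 × 150%/6⌋ = $17,873; SL = ⌊$50,192/3⌋ = $16,730 → take DB $17,873. Book value $53,619.
Year 5: DB = ⌊$53,619 × 150%/6⌋ = $13,404; SL = ⌊$32,319/2⌋ = $16,159 → take SL $16,159. Book value $37,460.
Year 6 (final): $37,460 − $21,300 = $16,160. Book value $21,300.

$42,365; $31,773; $23,830; $17,873; $16,159; $16,160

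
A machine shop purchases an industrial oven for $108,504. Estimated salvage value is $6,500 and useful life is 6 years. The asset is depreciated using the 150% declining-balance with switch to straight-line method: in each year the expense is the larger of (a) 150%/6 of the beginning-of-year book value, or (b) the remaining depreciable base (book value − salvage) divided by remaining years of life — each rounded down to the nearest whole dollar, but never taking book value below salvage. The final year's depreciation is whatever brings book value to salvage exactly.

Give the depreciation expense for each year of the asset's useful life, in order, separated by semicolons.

Depreciable base = $108,504 − $6,500 = $102,004.
Year 1: DB = ⌊$108,504 × 150%/6⌋ = $27,126; SL = ⌊$102,004/6⌋ = $17,000 → take DB $27,126. Book value $81,378.
Year 2: DB = ⌊$81,378 × 150%/6⌋ = $20,344; SL = ⌊$74,878/5⌋ = $14,975 → take DB $20,344. Book value $61,034.
Year 3: DB = ⌊$61,034 × 150%/6⌋ = $15,258; SL = ⌊$54,534/4⌋ = $13,633 → take DB $15,258. Book value $45,776.
Year 4: DB = ⌊$45,776 × 150%/6⌋ = $11,444; SL = ⌊$39,276/3⌋ = $13,092 → take SL $13,092. Book value $32,684.
Year 5: DB = ⌊$32,684 × 150%/6⌋ = $8,171; SL = ⌊$26,184/2⌋ = $13,092 → take SL $13,092. Book value $19,592.
Year 6 (final): $19,592 − $6,500 = $13,092. Book value $6,500.

$27,126; $20,344; $15,258; $13,092; $13,092; $13,092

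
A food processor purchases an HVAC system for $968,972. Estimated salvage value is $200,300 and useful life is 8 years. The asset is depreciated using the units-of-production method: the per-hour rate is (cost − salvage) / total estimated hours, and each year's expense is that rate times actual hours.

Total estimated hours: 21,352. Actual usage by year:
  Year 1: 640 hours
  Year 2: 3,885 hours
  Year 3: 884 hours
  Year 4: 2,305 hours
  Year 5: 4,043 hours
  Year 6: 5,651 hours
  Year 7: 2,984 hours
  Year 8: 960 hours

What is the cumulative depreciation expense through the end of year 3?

Depreciable base = $968,972 − $200,300 = $768,672.
Rate = $768,672 / 21,352 hours = $36 per hour.
Year 1: 640 × $36 = $23,040. Book value $945,932.
Year 2: 3,885 × $36 = $139,860. Book value $806,072.
Year 3: 884 × $36 = $31,824. Book value $774,248.
Accumulated through year 3 = $968,972 − $774,248 = $194,724.

$194,724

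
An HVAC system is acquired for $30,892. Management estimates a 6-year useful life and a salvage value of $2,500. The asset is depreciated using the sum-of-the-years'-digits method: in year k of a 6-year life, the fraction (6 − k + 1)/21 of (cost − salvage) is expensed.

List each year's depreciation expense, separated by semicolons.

$8,112; $6,760; $5,408; $4,056; $2,704; $1,352

Depreciable base = $30,892 − $2,500 = $28,392.
Sum of the years' digits = 6+5+4+3+2+1 = 21.
Year 1: $28,392 × 6/21 = $8,112. Book value $22,780.
Year 2: $28,392 × 5/21 = $6,760. Book value $16,020.
Year 3: $28,392 × 4/21 = $5,408. Book value $10,612.
Year 4: $28,392 × 3/21 = $4,056. Book value $6,556.
Year 5: $28,392 × 2/21 = $2,704. Book value $3,852.
Year 6: $28,392 × 1/21 = $1,352. Book value $2,500.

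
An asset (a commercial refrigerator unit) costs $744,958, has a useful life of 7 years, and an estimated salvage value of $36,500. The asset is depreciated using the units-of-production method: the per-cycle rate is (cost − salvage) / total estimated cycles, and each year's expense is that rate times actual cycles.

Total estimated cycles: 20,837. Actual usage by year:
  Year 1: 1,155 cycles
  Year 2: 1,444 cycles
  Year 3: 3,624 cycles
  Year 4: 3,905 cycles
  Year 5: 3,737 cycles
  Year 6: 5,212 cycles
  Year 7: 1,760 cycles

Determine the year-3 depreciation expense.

Depreciable base = $744,958 − $36,500 = $708,458.
Rate = $708,458 / 20,837 cycles = $34 per cycle.
Year 1: 1,155 × $34 = $39,270. Book value $705,688.
Year 2: 1,444 × $34 = $49,096. Book value $656,592.
Year 3: 3,624 × $34 = $123,216. Book value $533,376.

$123,216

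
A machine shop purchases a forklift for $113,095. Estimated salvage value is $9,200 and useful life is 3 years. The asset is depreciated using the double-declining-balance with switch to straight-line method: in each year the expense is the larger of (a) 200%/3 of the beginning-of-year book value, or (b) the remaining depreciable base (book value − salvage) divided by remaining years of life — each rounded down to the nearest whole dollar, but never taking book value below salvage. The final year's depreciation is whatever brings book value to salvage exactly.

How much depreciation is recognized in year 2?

Depreciable base = $113,095 − $9,200 = $103,895.
Year 1: DB = ⌊$113,095 × 200%/3⌋ = $75,396; SL = ⌊$103,895/3⌋ = $34,631 → take DB $75,396. Book value $37,699.
Year 2: DB = ⌊$37,699 × 200%/3⌋ = $25,132; SL = ⌊$28,499/2⌋ = $14,249 → take DB $25,132. Book value $12,567.

$25,132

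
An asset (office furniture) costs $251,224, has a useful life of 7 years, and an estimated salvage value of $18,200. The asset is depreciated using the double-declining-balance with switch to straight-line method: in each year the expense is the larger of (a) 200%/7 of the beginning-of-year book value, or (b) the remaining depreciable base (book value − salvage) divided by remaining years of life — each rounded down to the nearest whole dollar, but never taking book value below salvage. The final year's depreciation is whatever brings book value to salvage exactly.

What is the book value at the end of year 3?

Depreciable base = $251,224 − $18,200 = $233,024.
Year 1: DB = ⌊$251,224 × 200%/7⌋ = $71,778; SL = ⌊$233,024/7⌋ = $33,289 → take DB $71,778. Book value $179,446.
Year 2: DB = ⌊$179,446 × 200%/7⌋ = $51,270; SL = ⌊$161,246/6⌋ = $26,874 → take DB $51,270. Book value $128,176.
Year 3: DB = ⌊$128,176 × 200%/7⌋ = $36,621; SL = ⌊$109,976/5⌋ = $21,995 → take DB $36,621. Book value $91,555.

$91,555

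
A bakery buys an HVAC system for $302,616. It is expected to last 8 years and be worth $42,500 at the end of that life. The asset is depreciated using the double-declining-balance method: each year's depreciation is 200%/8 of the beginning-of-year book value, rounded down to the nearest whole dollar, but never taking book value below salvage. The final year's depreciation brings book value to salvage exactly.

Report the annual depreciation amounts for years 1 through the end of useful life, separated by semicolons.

$75,654; $56,740; $42,555; $31,916; $23,937; $17,953; $11,361; $0

Depreciable base = $302,616 − $42,500 = $260,116.
Year 1: ⌊$302,616 × 200%/8⌋ = $75,654. Book value $226,962.
Year 2: ⌊$226,962 × 200%/8⌋ = $56,740. Book value $170,222.
Year 3: ⌊$170,222 × 200%/8⌋ = $42,555. Book value $127,667.
Year 4: ⌊$127,667 × 200%/8⌋ = $31,916. Book value $95,751.
Year 5: ⌊$95,751 × 200%/8⌋ = $23,937. Book value $71,814.
Year 6: ⌊$71,814 × 200%/8⌋ = $17,953. Book value $53,861.
Year 7: ⌊$53,861 × 200%/8⌋ = $13,465, capped at $11,361. Book value $42,500.
Year 8 (final): $42,500 − $42,500 = $0. Book value $42,500.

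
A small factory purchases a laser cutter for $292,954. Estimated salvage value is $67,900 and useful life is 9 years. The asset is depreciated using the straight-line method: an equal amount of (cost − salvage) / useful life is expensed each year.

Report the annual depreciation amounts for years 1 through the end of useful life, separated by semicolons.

$25,006; $25,006; $25,006; $25,006; $25,006; $25,006; $25,006; $25,006; $25,006

Depreciable base = $292,954 − $67,900 = $225,054.
Annual expense = $225,054 / 9 = $25,006.
End of year 1: book value $267,948.
End of year 2: book value $242,942.
End of year 3: book value $217,936.
End of year 4: book value $192,930.
End of year 5: book value $167,924.
End of year 6: book value $142,918.
End of year 7: book value $117,912.
End of year 8: book value $92,906.
End of year 9: book value $67,900.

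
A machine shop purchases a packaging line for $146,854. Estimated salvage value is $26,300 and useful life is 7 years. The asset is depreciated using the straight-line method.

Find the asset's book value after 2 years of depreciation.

$112,410

Depreciable base = $146,854 − $26,300 = $120,554.
Annual expense = $120,554 / 7 = $17,222.
End of year 1: book value $129,632.
End of year 2: book value $112,410.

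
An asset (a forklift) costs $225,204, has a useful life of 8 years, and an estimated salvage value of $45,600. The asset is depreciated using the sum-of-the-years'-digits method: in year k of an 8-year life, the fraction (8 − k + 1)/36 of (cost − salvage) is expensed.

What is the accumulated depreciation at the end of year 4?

Depreciable base = $225,204 − $45,600 = $179,604.
Sum of the years' digits = 8+7+6+5+4+3+2+1 = 36.
Year 1: $179,604 × 8/36 = $39,912. Book value $185,292.
Year 2: $179,604 × 7/36 = $34,923. Book value $150,369.
Year 3: $179,604 × 6/36 = $29,934. Book value $120,435.
Year 4: $179,604 × 5/36 = $24,945. Book value $95,490.
Accumulated through year 4 = $225,204 − $95,490 = $129,714.

$129,714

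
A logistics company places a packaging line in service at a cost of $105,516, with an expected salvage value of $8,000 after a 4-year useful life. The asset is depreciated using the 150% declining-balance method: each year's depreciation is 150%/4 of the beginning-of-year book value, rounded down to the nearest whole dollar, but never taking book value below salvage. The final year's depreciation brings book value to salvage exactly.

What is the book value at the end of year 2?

Depreciable base = $105,516 − $8,000 = $97,516.
Year 1: ⌊$105,516 × 150%/4⌋ = $39,568. Book value $65,948.
Year 2: ⌊$65,948 × 150%/4⌋ = $24,730. Book value $41,218.

$41,218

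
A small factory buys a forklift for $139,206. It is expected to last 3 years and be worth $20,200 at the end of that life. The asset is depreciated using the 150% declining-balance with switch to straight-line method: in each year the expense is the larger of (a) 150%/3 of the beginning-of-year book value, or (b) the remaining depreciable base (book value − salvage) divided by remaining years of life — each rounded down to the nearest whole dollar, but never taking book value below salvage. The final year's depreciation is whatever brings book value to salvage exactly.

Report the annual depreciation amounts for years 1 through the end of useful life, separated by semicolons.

$69,603; $34,801; $14,602

Depreciable base = $139,206 − $20,200 = $119,006.
Year 1: DB = ⌊$139,206 × 150%/3⌋ = $69,603; SL = ⌊$119,006/3⌋ = $39,668 → take DB $69,603. Book value $69,603.
Year 2: DB = ⌊$69,603 × 150%/3⌋ = $34,801; SL = ⌊$49,403/2⌋ = $24,701 → take DB $34,801. Book value $34,802.
Year 3 (final): $34,802 − $20,200 = $14,602. Book value $20,200.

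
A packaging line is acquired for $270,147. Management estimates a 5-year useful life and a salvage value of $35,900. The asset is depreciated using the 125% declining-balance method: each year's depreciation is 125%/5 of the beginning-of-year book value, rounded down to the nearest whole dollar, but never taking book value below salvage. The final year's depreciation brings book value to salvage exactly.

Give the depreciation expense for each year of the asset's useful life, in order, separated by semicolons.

Depreciable base = $270,147 − $35,900 = $234,247.
Year 1: ⌊$270,147 × 125%/5⌋ = $67,536. Book value $202,611.
Year 2: ⌊$202,611 × 125%/5⌋ = $50,652. Book value $151,959.
Year 3: ⌊$151,959 × 125%/5⌋ = $37,989. Book value $113,970.
Year 4: ⌊$113,970 × 125%/5⌋ = $28,492. Book value $85,478.
Year 5 (final): $85,478 − $35,900 = $49,578. Book value $35,900.

$67,536; $50,652; $37,989; $28,492; $49,578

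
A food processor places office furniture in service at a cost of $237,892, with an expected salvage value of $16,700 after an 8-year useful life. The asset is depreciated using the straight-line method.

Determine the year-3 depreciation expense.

Depreciable base = $237,892 − $16,700 = $221,192.
Annual expense = $221,192 / 8 = $27,649.

$27,649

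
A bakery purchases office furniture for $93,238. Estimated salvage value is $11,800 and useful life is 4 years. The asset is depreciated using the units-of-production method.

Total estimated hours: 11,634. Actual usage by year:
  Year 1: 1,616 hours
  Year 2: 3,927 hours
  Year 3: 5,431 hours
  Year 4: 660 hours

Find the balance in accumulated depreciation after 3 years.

$76,818

Depreciable base = $93,238 − $11,800 = $81,438.
Rate = $81,438 / 11,634 hours = $7 per hour.
Year 1: 1,616 × $7 = $11,312. Book value $81,926.
Year 2: 3,927 × $7 = $27,489. Book value $54,437.
Year 3: 5,431 × $7 = $38,017. Book value $16,420.
Accumulated through year 3 = $93,238 − $16,420 = $76,818.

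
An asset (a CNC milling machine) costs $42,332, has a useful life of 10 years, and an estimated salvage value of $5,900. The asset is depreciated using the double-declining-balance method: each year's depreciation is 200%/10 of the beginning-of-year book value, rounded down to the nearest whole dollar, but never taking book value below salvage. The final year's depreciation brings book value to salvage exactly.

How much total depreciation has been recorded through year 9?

$36,432

Depreciable base = $42,332 − $5,900 = $36,432.
Year 1: ⌊$42,332 × 200%/10⌋ = $8,466. Book value $33,866.
Year 2: ⌊$33,866 × 200%/10⌋ = $6,773. Book value $27,093.
Year 3: ⌊$27,093 × 200%/10⌋ = $5,418. Book value $21,675.
Year 4: ⌊$21,675 × 200%/10⌋ = $4,335. Book value $17,340.
Year 5: ⌊$17,340 × 200%/10⌋ = $3,468. Book value $13,872.
Year 6: ⌊$13,872 × 200%/10⌋ = $2,774. Book value $11,098.
Year 7: ⌊$11,098 × 200%/10⌋ = $2,219. Book value $8,879.
Year 8: ⌊$8,879 × 200%/10⌋ = $1,775. Book value $7,104.
Year 9: ⌊$7,104 × 200%/10⌋ = $1,420, capped at $1,204. Book value $5,900.
Accumulated through year 9 = $42,332 − $5,900 = $36,432.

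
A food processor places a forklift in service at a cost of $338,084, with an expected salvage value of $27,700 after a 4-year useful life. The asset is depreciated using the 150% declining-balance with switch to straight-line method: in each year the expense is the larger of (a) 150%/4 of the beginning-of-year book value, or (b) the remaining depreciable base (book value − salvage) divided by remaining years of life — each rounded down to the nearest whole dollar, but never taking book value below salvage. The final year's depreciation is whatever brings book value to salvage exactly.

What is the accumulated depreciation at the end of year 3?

$258,201

Depreciable base = $338,084 − $27,700 = $310,384.
Year 1: DB = ⌊$338,084 × 150%/4⌋ = $126,781; SL = ⌊$310,384/4⌋ = $77,596 → take DB $126,781. Book value $211,303.
Year 2: DB = ⌊$211,303 × 150%/4⌋ = $79,238; SL = ⌊$183,603/3⌋ = $61,201 → take DB $79,238. Book value $132,065.
Year 3: DB = ⌊$132,065 × 150%/4⌋ = $49,524; SL = ⌊$104,365/2⌋ = $52,182 → take SL $52,182. Book value $79,883.
Accumulated through year 3 = $338,084 − $79,883 = $258,201.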